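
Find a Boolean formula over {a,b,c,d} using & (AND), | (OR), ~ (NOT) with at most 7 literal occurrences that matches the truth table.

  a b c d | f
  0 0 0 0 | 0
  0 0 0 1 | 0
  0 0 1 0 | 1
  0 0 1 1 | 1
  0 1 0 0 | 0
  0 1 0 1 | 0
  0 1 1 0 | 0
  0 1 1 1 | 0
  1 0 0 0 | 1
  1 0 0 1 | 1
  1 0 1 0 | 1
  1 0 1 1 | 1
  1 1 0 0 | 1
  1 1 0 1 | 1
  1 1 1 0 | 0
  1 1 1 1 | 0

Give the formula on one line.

  ~c = 1100110011001100
  ~b = 1111000011110000
  (~c | ~b) = 1111110011111100
  (c | a) = 0011001111111111
  ((~c | ~b) & (c | a)) = 0011000011111100

((~c | ~b) & (c | a))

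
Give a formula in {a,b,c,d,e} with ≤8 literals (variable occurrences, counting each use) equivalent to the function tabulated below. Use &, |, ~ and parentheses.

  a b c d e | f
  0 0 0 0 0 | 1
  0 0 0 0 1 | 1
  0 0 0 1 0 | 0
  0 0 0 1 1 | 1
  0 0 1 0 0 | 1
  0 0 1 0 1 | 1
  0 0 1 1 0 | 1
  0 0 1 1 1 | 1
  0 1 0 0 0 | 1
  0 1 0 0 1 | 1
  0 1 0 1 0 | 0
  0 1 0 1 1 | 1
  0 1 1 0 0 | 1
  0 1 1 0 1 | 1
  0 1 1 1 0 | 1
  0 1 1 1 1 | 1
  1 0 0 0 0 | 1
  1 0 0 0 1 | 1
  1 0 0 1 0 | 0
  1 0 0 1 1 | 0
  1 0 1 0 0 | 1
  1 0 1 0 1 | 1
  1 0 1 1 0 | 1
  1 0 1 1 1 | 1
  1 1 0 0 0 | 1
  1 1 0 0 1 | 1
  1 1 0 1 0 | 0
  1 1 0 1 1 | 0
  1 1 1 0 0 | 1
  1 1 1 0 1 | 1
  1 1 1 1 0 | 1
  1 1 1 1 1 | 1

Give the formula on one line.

((~d | c) | ((e | a) & ~a))

  ~d = 11001100110011001100110011001100
  (~d | c) = 11001111110011111100111111001111
  (e | a) = 01010101010101011111111111111111
  ~a = 11111111111111110000000000000000
  ((e | a) & ~a) = 01010101010101010000000000000000
  ((~d | c) | ((e | a) & ~a)) = 11011111110111111100111111001111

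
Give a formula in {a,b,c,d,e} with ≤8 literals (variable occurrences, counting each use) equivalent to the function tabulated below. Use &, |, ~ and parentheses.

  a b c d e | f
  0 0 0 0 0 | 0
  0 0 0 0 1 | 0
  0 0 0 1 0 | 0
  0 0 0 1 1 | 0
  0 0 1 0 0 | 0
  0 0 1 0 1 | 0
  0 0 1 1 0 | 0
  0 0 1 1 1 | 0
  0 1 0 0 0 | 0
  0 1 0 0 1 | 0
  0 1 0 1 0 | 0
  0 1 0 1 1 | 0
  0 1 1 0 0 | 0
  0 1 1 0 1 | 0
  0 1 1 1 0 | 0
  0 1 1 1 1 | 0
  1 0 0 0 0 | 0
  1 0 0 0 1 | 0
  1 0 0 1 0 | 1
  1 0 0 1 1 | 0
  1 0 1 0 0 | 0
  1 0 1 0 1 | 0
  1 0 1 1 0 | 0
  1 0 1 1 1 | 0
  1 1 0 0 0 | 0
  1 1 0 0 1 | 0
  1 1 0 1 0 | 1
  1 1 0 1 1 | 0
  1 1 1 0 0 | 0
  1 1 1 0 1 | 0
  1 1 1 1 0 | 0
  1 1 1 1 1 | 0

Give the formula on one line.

  ~c = 11110000111100001111000011110000
  (a & ~c) = 00000000000000001111000011110000
  ~e = 10101010101010101010101010101010
  (a & ~e) = 00000000000000001010101010101010
  ((a & ~c) & (a & ~e)) = 00000000000000001010000010100000
  (((a & ~c) & (a & ~e)) & d) = 00000000000000000010000000100000

(((a & ~c) & (a & ~e)) & d)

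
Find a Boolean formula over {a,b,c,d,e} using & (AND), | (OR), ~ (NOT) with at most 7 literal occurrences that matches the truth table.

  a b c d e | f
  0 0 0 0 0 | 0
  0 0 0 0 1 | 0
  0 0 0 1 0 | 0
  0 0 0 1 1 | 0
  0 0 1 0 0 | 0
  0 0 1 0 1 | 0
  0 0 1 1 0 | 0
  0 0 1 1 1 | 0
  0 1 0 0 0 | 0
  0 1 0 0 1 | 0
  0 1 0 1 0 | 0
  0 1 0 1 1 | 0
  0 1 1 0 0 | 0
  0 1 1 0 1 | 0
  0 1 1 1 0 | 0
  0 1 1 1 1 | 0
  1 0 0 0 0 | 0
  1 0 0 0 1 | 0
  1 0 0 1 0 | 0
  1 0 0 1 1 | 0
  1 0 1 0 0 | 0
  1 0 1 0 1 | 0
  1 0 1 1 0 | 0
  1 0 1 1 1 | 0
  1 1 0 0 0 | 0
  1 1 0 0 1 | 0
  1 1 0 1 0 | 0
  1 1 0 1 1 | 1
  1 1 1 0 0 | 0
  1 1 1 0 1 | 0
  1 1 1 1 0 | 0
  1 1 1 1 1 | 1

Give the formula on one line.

((((b | ~c) & (e & d)) & (b | ~a)) & a)

  ~c = 11110000111100001111000011110000
  (b | ~c) = 11110000111111111111000011111111
  (e & d) = 00010001000100010001000100010001
  ((b | ~c) & (e & d)) = 00010000000100010001000000010001
  ~a = 11111111111111110000000000000000
  (b | ~a) = 11111111111111110000000011111111
  (((b | ~c) & (e & d)) & (b | ~a)) = 00010000000100010000000000010001
  ((((b | ~c) & (e & d)) & (b | ~a)) & a) = 00000000000000000000000000010001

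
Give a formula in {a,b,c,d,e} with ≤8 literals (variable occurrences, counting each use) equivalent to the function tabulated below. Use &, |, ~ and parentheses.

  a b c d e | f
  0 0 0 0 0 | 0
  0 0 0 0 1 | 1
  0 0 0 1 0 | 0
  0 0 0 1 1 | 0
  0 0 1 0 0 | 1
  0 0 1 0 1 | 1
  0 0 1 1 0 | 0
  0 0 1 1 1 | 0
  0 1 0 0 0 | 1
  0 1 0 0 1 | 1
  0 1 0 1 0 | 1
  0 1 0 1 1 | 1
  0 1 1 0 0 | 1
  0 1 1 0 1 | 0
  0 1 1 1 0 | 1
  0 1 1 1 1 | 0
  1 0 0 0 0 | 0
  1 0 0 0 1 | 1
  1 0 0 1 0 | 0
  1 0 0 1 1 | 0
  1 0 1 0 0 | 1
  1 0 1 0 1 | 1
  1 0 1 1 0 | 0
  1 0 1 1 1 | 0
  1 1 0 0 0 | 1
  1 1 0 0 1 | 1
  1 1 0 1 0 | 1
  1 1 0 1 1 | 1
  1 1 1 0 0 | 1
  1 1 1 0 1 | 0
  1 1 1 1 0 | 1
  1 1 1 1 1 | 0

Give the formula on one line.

((~b | (~e | ~c)) & (b | ((e | c) & ~d)))

  ~b = 11111111000000001111111100000000
  ~e = 10101010101010101010101010101010
  ~c = 11110000111100001111000011110000
  (~e | ~c) = 11111010111110101111101011111010
  (~b | (~e | ~c)) = 11111111111110101111111111111010
  (e | c) = 01011111010111110101111101011111
  ~d = 11001100110011001100110011001100
  ((e | c) & ~d) = 01001100010011000100110001001100
  (b | ((e | c) & ~d)) = 01001100111111110100110011111111
  ((~b | (~e | ~c)) & (b | ((e | c) & ~d))) = 01001100111110100100110011111010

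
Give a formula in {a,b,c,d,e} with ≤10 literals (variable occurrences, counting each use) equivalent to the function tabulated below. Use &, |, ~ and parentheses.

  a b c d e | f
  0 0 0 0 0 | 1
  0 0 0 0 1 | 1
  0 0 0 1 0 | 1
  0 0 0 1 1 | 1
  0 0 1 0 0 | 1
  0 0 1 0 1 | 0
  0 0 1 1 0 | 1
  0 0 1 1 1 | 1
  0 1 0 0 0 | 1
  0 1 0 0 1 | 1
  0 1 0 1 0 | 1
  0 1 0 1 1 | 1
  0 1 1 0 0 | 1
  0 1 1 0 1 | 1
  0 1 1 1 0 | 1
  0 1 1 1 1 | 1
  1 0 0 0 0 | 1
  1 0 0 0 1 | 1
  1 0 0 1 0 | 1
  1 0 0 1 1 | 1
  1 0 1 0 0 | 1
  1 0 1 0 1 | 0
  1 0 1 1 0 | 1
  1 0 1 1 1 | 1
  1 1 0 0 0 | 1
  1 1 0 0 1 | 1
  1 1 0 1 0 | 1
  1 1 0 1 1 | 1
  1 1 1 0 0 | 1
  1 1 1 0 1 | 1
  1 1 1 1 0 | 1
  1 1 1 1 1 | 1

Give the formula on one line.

  ~e = 10101010101010101010101010101010
  ~c = 11110000111100001111000011110000
  (d | ~c) = 11110011111100111111001111110011
  (~e | (d | ~c)) = 11111011111110111111101111111011
  (b & e) = 00000000010101010000000001010101
  (d | (b & e)) = 00110011011101110011001101110111
  (~e | (d | (b & e))) = 10111011111111111011101111111111
  ((~e | (d | ~c)) | (~e | (d | (b & e)))) = 11111011111111111111101111111111

((~e | (d | ~c)) | (~e | (d | (b & e))))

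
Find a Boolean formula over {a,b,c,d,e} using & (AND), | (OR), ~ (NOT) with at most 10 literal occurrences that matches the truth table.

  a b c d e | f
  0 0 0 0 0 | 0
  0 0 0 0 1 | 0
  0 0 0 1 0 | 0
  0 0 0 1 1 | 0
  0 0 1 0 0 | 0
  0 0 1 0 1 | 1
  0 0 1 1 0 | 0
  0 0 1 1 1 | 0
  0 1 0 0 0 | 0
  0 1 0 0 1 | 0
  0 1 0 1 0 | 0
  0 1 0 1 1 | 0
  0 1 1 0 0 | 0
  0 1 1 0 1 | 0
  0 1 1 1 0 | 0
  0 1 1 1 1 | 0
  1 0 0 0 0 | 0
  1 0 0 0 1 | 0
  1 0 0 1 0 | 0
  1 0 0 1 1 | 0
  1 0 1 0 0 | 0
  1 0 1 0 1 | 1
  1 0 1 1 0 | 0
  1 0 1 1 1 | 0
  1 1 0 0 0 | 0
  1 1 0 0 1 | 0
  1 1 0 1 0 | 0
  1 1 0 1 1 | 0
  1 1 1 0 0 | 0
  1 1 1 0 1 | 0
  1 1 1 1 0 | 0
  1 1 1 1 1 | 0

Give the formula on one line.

  ~d = 11001100110011001100110011001100
  (~d & e) = 01000100010001000100010001000100
  ((~d & e) & c) = 00000100000001000000010000000100
  (e & d) = 00010001000100010001000100010001
  ~b = 11111111000000001111111100000000
  (d | ~b) = 11111111001100111111111100110011
  ((d | ~b) & ~d) = 11001100000000001100110000000000
  ((e & d) | ((d | ~b) & ~d)) = 11011101000100011101110100010001
  (((~d & e) & c) & ((e & d) | ((d | ~b) & ~d))) = 00000100000000000000010000000000

(((~d & e) & c) & ((e & d) | ((d | ~b) & ~d)))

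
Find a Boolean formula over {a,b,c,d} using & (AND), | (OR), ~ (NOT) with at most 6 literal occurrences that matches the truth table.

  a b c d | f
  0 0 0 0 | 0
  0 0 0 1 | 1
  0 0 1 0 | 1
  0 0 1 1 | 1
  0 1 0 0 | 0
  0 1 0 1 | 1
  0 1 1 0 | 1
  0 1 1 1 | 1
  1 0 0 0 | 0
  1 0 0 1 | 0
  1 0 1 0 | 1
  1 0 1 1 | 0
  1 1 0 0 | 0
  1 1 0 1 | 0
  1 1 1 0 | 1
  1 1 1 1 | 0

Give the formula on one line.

  ~d = 1010101010101010
  (~d & c) = 0010001000100010
  ~a = 1111111100000000
  (d & ~a) = 0101010100000000
  ((~d & c) | (d & ~a)) = 0111011100100010

((~d & c) | (d & ~a))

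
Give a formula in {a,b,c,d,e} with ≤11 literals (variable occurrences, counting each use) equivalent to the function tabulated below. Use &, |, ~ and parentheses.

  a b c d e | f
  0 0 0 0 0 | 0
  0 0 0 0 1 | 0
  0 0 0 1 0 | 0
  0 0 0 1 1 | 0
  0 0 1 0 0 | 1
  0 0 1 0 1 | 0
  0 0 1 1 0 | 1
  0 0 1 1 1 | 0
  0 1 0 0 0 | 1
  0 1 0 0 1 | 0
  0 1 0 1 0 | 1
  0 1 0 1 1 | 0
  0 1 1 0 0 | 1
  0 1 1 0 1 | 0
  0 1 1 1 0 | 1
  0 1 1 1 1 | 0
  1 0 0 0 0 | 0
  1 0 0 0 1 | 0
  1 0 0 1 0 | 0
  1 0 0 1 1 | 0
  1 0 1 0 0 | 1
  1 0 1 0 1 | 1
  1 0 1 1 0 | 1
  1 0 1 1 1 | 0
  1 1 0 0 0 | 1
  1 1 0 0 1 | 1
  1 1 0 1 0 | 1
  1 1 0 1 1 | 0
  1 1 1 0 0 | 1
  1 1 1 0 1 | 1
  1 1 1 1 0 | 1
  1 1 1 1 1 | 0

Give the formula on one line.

  (c | b) = 00001111111111110000111111111111
  ~c = 11110000111100001111000011110000
  (~c | e) = 11110101111101011111010111110101
  (a & (~c | e)) = 00000000000000001111010111110101
  ~d = 11001100110011001100110011001100
  (~d & a) = 00000000000000001100110011001100
  ((a & (~c | e)) & (~d & a)) = 00000000000000001100010011000100
  ~e = 10101010101010101010101010101010
  (((a & (~c | e)) & (~d & a)) | ~e) = 10101010101010101110111011101110
  ((c | b) & (((a & (~c | e)) & (~d & a)) | ~e)) = 00001010101010100000111011101110

((c | b) & (((a & (~c | e)) & (~d & a)) | ~e))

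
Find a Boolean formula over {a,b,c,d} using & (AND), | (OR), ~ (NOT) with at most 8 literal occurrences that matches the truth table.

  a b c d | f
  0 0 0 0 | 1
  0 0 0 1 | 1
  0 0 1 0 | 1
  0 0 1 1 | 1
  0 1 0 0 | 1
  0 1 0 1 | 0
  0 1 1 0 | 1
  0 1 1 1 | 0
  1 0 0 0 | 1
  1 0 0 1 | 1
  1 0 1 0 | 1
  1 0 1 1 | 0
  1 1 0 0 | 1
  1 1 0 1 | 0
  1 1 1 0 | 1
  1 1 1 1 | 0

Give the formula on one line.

(((~c & d) & ~b) | (~d | (~a & (~b & c))))

  ~c = 1100110011001100
  (~c & d) = 0100010001000100
  ~b = 1111000011110000
  ((~c & d) & ~b) = 0100000001000000
  ~d = 1010101010101010
  ~a = 1111111100000000
  (~b & c) = 0011000000110000
  (~a & (~b & c)) = 0011000000000000
  (~d | (~a & (~b & c))) = 1011101010101010
  (((~c & d) & ~b) | (~d | (~a & (~b & c)))) = 1111101011101010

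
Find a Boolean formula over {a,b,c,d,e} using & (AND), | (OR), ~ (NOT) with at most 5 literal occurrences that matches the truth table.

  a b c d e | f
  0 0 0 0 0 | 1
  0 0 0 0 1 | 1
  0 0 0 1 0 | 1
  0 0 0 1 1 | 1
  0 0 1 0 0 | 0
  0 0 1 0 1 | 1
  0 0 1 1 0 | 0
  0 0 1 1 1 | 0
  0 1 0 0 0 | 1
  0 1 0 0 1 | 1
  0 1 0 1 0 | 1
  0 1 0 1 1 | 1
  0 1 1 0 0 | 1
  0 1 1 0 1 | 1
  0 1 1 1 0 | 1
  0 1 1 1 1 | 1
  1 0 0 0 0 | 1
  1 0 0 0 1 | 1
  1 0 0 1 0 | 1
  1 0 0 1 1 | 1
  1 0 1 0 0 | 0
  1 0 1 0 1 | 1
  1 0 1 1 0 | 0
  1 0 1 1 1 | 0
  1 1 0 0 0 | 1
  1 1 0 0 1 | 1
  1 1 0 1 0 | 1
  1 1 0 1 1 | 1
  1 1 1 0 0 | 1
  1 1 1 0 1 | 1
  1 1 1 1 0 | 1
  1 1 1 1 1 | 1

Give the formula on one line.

  ~c = 11110000111100001111000011110000
  (b | ~c) = 11110000111111111111000011111111
  ~d = 11001100110011001100110011001100
  (~d & e) = 01000100010001000100010001000100
  ((b | ~c) | (~d & e)) = 11110100111111111111010011111111

((b | ~c) | (~d & e))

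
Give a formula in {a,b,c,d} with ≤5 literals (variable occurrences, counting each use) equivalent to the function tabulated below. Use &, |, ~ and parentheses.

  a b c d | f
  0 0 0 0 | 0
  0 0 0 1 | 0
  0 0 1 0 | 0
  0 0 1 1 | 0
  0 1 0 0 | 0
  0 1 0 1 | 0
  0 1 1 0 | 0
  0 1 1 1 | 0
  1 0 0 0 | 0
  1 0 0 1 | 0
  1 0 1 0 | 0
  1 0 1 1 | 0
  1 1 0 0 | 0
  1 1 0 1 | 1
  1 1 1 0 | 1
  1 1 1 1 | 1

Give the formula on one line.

  (a & d) = 0000000001010101
  (c & a) = 0000000000110011
  ((a & d) | (c & a)) = 0000000001110111
  (b & ((a & d) | (c & a))) = 0000000000000111

(b & ((a & d) | (c & a)))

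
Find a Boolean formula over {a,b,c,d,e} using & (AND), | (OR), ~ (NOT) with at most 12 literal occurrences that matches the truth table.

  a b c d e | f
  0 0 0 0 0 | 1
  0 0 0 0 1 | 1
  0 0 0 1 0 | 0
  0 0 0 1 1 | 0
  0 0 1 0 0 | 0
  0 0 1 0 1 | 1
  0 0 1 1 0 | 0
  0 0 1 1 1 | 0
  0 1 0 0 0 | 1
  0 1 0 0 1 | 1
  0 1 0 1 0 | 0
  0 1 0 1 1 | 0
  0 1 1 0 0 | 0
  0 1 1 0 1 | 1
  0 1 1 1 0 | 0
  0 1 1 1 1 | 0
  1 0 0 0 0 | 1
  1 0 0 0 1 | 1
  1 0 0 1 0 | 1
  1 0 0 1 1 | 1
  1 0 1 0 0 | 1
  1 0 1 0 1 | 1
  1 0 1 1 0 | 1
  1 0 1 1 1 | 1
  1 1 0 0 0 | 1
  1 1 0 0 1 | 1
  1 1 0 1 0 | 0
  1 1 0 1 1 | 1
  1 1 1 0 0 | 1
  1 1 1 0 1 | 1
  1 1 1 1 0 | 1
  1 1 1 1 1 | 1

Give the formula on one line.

(((a & ~b) | (a & ((c | ~a) | e))) | ((e | ~c) & ~d))

  ~b = 11111111000000001111111100000000
  (a & ~b) = 00000000000000001111111100000000
  ~a = 11111111111111110000000000000000
  (c | ~a) = 11111111111111110000111100001111
  ((c | ~a) | e) = 11111111111111110101111101011111
  (a & ((c | ~a) | e)) = 00000000000000000101111101011111
  ((a & ~b) | (a & ((c | ~a) | e))) = 00000000000000001111111101011111
  ~c = 11110000111100001111000011110000
  (e | ~c) = 11110101111101011111010111110101
  ~d = 11001100110011001100110011001100
  ((e | ~c) & ~d) = 11000100110001001100010011000100
  (((a & ~b) | (a & ((c | ~a) | e))) | ((e | ~c) & ~d)) = 11000100110001001111111111011111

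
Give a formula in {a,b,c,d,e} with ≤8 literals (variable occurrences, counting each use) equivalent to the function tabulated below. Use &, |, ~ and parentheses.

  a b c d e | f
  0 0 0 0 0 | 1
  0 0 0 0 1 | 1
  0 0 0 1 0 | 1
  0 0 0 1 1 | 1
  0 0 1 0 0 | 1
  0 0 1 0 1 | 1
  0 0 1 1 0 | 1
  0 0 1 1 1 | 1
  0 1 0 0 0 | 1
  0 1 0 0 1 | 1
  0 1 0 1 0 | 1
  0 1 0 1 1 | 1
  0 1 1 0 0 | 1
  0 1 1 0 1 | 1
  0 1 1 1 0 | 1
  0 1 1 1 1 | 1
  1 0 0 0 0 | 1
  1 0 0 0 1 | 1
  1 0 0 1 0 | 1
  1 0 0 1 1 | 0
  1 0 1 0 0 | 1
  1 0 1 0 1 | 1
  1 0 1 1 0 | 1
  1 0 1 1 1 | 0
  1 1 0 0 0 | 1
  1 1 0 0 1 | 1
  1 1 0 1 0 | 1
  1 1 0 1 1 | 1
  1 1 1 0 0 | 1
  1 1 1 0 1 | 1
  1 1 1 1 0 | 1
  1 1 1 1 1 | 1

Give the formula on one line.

(((~e | ~a) & (~a | c)) | ((~e | ~d) | b))

  ~e = 10101010101010101010101010101010
  ~a = 11111111111111110000000000000000
  (~e | ~a) = 11111111111111111010101010101010
  (~a | c) = 11111111111111110000111100001111
  ((~e | ~a) & (~a | c)) = 11111111111111110000101000001010
  ~d = 11001100110011001100110011001100
  (~e | ~d) = 11101110111011101110111011101110
  ((~e | ~d) | b) = 11101110111111111110111011111111
  (((~e | ~a) & (~a | c)) | ((~e | ~d) | b)) = 11111111111111111110111011111111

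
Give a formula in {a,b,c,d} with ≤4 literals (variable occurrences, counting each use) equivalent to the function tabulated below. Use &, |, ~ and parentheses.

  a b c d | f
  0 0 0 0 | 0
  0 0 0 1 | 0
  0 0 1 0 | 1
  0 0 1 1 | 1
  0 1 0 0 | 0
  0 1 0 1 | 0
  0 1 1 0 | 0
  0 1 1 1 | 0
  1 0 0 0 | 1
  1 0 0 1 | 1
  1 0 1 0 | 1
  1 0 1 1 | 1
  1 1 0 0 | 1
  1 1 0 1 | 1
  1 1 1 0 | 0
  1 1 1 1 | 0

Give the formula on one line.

((~b & c) | (~c & a))

  ~b = 1111000011110000
  (~b & c) = 0011000000110000
  ~c = 1100110011001100
  (~c & a) = 0000000011001100
  ((~b & c) | (~c & a)) = 0011000011111100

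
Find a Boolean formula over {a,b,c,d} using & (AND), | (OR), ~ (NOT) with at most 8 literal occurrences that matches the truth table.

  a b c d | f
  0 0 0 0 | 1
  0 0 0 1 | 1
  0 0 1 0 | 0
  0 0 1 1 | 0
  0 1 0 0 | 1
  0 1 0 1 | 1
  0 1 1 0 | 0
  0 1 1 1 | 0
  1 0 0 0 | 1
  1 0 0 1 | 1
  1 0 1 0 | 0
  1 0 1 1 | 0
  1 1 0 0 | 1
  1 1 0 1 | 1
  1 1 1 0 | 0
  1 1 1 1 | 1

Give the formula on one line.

(~c | ((b & (c & a)) & d))

  ~c = 1100110011001100
  (c & a) = 0000000000110011
  (b & (c & a)) = 0000000000000011
  ((b & (c & a)) & d) = 0000000000000001
  (~c | ((b & (c & a)) & d)) = 1100110011001101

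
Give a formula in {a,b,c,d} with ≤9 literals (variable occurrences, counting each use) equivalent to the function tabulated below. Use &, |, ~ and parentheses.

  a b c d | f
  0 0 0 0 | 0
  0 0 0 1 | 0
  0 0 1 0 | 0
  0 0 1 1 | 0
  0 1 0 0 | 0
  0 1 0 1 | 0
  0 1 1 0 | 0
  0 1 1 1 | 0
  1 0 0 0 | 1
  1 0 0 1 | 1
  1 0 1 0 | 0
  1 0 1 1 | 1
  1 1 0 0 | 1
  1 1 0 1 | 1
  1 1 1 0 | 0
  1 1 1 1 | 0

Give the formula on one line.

  ~b = 1111000011110000
  (~b & d) = 0101000001010000
  (c & (~b & d)) = 0001000000010000
  ~c = 1100110011001100
  (d & b) = 0000010100000101
  ((d & b) | a) = 0000010111111111
  (((d & b) | a) | b) = 0000111111111111
  (~c & (((d & b) | a) | b)) = 0000110011001100
  ((c & (~b & d)) | (~c & (((d & b) | a) | b))) = 0001110011011100
  (((c & (~b & d)) | (~c & (((d & b) | a) | b))) & a) = 0000000011011100

(((c & (~b & d)) | (~c & (((d & b) | a) | b))) & a)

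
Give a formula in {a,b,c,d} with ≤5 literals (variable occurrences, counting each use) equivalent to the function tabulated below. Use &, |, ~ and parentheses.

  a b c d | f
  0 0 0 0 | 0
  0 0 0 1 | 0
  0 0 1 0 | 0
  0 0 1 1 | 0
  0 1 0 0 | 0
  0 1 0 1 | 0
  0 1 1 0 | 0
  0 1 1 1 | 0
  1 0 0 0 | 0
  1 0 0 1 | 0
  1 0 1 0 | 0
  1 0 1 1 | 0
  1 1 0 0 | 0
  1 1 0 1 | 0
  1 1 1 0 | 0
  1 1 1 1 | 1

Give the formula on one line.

  (c & a) = 0000000000110011
  (d & (c & a)) = 0000000000010001
  (b & (d & (c & a))) = 0000000000000001

(b & (d & (c & a)))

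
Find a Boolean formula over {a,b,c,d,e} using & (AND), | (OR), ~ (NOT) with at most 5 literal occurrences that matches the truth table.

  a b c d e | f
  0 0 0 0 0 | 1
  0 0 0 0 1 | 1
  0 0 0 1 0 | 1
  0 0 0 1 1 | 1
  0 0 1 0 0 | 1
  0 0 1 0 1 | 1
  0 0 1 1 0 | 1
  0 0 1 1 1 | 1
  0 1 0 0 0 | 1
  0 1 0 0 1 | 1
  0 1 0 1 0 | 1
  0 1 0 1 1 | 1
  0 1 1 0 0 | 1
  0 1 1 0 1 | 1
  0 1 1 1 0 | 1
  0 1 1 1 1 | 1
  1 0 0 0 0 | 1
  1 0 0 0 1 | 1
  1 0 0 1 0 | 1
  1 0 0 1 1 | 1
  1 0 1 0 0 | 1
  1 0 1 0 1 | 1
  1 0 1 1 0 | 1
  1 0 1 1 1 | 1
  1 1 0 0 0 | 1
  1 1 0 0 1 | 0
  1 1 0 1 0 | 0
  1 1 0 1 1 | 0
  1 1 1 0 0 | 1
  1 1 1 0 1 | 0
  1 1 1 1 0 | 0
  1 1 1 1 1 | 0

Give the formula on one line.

((~d & (d | ~e)) | (~a | ~b))

  ~d = 11001100110011001100110011001100
  ~e = 10101010101010101010101010101010
  (d | ~e) = 10111011101110111011101110111011
  (~d & (d | ~e)) = 10001000100010001000100010001000
  ~a = 11111111111111110000000000000000
  ~b = 11111111000000001111111100000000
  (~a | ~b) = 11111111111111111111111100000000
  ((~d & (d | ~e)) | (~a | ~b)) = 11111111111111111111111110001000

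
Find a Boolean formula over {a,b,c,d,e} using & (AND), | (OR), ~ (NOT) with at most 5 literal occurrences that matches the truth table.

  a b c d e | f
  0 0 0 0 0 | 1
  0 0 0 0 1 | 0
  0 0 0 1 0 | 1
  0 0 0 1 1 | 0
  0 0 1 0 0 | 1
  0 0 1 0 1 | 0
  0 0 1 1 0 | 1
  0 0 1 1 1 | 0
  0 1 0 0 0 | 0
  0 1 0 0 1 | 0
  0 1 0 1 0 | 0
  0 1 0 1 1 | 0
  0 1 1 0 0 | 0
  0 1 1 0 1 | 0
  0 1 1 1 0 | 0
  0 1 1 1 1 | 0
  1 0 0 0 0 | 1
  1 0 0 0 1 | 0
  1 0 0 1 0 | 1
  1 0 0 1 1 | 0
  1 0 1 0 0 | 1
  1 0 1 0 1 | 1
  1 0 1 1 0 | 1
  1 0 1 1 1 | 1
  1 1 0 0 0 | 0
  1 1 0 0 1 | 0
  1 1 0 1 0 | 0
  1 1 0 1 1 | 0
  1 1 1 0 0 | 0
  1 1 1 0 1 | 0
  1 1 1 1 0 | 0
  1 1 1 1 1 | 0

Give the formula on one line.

(~b & (~e | (c & a)))

  ~b = 11111111000000001111111100000000
  ~e = 10101010101010101010101010101010
  (c & a) = 00000000000000000000111100001111
  (~e | (c & a)) = 10101010101010101010111110101111
  (~b & (~e | (c & a))) = 10101010000000001010111100000000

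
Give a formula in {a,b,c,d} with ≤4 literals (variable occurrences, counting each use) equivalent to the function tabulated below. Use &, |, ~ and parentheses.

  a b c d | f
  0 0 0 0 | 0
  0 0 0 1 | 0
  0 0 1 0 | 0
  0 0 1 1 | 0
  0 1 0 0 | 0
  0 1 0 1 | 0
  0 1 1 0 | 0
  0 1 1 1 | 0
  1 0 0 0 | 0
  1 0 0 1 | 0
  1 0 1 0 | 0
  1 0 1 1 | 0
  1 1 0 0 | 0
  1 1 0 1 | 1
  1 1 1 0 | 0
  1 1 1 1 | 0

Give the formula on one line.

  ~c = 1100110011001100
  (~c & a) = 0000000011001100
  ((~c & a) & d) = 0000000001000100
  (b & ((~c & a) & d)) = 0000000000000100

(b & ((~c & a) & d))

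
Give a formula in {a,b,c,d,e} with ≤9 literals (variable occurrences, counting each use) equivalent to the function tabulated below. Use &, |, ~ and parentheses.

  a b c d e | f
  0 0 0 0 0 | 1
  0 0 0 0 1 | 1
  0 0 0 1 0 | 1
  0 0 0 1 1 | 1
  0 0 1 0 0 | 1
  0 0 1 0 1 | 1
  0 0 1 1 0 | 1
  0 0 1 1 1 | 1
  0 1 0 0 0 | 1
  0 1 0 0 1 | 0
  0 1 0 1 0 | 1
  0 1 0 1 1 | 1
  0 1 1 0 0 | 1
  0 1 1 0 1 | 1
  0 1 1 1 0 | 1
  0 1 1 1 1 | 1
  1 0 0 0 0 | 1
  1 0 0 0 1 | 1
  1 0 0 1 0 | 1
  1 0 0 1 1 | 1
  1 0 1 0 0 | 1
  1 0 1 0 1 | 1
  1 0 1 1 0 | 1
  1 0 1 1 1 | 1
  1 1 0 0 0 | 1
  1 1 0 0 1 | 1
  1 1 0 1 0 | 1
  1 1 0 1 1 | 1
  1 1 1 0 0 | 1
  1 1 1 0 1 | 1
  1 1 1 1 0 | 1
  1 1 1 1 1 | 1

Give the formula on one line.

  (c | d) = 00111111001111110011111100111111
  ~c = 11110000111100001111000011110000
  (e | ~c) = 11110101111101011111010111110101
  ~e = 10101010101010101010101010101010
  (~e & ~c) = 10100000101000001010000010100000
  ((~e & ~c) | a) = 10100000101000001111111111111111
  ((e | ~c) & ((~e & ~c) | a)) = 10100000101000001111010111110101
  ((c | d) | ((e | ~c) & ((~e & ~c) | a))) = 10111111101111111111111111111111
  ~b = 11111111000000001111111100000000
  ~d = 11001100110011001100110011001100
  (~b & ~d) = 11001100000000001100110000000000
  (((c | d) | ((e | ~c) & ((~e & ~c) | a))) | (~b & ~d)) = 11111111101111111111111111111111

(((c | d) | ((e | ~c) & ((~e & ~c) | a))) | (~b & ~d))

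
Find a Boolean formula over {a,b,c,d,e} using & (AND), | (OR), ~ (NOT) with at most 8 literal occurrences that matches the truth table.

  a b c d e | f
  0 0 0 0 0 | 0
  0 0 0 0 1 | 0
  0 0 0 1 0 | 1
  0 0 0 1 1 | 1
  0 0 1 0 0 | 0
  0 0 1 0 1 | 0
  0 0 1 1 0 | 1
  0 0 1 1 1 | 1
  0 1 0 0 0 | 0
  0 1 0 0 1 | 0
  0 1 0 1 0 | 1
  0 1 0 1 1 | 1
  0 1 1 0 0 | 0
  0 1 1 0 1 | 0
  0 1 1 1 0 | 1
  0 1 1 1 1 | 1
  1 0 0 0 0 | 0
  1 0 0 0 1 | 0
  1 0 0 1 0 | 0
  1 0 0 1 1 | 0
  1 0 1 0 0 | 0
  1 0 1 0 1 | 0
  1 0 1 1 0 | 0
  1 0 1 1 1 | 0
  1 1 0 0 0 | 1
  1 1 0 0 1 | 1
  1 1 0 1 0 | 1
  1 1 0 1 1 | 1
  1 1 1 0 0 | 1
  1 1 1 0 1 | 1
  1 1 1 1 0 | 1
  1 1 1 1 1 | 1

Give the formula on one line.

((b & a) | ((~d | ~a) & d))

  (b & a) = 00000000000000000000000011111111
  ~d = 11001100110011001100110011001100
  ~a = 11111111111111110000000000000000
  (~d | ~a) = 11111111111111111100110011001100
  ((~d | ~a) & d) = 00110011001100110000000000000000
  ((b & a) | ((~d | ~a) & d)) = 00110011001100110000000011111111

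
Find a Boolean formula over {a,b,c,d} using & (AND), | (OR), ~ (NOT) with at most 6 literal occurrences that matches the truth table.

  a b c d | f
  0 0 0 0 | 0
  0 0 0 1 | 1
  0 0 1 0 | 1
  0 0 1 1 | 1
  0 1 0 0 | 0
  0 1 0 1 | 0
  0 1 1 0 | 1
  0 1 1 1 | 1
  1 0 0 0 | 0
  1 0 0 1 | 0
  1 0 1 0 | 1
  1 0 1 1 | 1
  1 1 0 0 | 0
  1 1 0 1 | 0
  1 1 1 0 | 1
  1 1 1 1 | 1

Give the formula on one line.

(c | ((~a & d) & ~b))

  ~a = 1111111100000000
  (~a & d) = 0101010100000000
  ~b = 1111000011110000
  ((~a & d) & ~b) = 0101000000000000
  (c | ((~a & d) & ~b)) = 0111001100110011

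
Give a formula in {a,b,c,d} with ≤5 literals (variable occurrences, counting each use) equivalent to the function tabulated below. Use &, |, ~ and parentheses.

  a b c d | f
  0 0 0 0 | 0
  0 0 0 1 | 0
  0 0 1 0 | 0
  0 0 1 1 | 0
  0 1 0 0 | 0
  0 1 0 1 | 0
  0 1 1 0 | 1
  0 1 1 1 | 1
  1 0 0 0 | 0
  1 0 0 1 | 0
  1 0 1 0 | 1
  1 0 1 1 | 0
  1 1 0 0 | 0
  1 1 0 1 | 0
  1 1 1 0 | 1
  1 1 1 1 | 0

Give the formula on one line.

  (a | b) = 0000111111111111
  ((a | b) & c) = 0000001100110011
  ~a = 1111111100000000
  ~d = 1010101010101010
  (~a | ~d) = 1111111110101010
  (((a | b) & c) & (~a | ~d)) = 0000001100100010

(((a | b) & c) & (~a | ~d))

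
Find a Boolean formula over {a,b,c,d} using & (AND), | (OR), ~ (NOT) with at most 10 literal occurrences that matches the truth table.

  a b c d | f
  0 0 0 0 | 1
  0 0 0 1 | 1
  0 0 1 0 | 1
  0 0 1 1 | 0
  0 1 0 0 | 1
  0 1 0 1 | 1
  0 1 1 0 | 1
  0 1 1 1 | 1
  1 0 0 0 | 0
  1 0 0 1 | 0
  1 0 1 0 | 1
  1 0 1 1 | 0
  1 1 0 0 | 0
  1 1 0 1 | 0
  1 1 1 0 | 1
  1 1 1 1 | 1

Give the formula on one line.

  ~a = 1111111100000000
  (c & d) = 0001000100010001
  (~a | (c & d)) = 1111111100010001
  (b & (~a | (c & d))) = 0000111100000001
  (c | ~a) = 1111111100110011
  ~d = 1010101010101010
  ~c = 1100110011001100
  (~d | ~c) = 1110111011101110
  ((c | ~a) & (~d | ~c)) = 1110111000100010
  ((b & (~a | (c & d))) | ((c | ~a) & (~d | ~c))) = 1110111100100011

((b & (~a | (c & d))) | ((c | ~a) & (~d | ~c)))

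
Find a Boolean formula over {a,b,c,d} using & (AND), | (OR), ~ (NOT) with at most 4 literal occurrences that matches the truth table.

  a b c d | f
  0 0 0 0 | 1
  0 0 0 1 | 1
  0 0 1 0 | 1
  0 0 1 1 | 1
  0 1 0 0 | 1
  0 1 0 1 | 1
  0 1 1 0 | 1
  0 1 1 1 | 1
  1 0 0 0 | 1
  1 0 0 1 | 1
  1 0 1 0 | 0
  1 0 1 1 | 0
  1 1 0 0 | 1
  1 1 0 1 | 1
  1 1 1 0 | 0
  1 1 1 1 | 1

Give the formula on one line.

  ~c = 1100110011001100
  ~a = 1111111100000000
  (~c | ~a) = 1111111111001100
  (b & d) = 0000010100000101
  ((~c | ~a) | (b & d)) = 1111111111001101

((~c | ~a) | (b & d))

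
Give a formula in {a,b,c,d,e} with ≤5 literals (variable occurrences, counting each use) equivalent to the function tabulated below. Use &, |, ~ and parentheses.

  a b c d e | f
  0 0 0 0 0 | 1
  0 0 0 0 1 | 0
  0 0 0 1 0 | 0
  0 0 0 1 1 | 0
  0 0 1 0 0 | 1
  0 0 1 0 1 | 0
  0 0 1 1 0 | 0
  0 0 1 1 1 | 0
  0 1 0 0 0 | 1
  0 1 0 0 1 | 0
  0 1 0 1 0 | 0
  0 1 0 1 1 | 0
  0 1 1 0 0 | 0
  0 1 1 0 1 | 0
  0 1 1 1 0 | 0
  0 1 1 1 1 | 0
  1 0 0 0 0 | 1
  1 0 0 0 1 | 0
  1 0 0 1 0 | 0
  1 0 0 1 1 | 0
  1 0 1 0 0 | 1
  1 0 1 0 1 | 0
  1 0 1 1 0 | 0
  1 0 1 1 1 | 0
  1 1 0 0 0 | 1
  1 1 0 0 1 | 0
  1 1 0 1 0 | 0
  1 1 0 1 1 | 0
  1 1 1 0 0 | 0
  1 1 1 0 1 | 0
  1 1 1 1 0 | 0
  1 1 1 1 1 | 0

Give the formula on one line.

(~d & (~e & ((~b | d) | ~c)))

  ~d = 11001100110011001100110011001100
  ~e = 10101010101010101010101010101010
  ~b = 11111111000000001111111100000000
  (~b | d) = 11111111001100111111111100110011
  ~c = 11110000111100001111000011110000
  ((~b | d) | ~c) = 11111111111100111111111111110011
  (~e & ((~b | d) | ~c)) = 10101010101000101010101010100010
  (~d & (~e & ((~b | d) | ~c))) = 10001000100000001000100010000000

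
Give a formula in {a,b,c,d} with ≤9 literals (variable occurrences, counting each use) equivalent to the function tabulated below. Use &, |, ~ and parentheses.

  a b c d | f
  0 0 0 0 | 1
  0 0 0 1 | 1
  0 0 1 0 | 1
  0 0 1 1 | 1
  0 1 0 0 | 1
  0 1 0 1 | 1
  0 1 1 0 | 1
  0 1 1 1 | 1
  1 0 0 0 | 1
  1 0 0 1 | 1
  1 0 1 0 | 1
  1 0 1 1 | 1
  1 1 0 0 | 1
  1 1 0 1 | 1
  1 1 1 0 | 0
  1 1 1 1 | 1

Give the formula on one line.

((d | ~a) | (((c & ~b) | ~c) & (a | (~c & ~b))))

  ~a = 1111111100000000
  (d | ~a) = 1111111101010101
  ~b = 1111000011110000
  (c & ~b) = 0011000000110000
  ~c = 1100110011001100
  ((c & ~b) | ~c) = 1111110011111100
  (~c & ~b) = 1100000011000000
  (a | (~c & ~b)) = 1100000011111111
  (((c & ~b) | ~c) & (a | (~c & ~b))) = 1100000011111100
  ((d | ~a) | (((c & ~b) | ~c) & (a | (~c & ~b)))) = 1111111111111101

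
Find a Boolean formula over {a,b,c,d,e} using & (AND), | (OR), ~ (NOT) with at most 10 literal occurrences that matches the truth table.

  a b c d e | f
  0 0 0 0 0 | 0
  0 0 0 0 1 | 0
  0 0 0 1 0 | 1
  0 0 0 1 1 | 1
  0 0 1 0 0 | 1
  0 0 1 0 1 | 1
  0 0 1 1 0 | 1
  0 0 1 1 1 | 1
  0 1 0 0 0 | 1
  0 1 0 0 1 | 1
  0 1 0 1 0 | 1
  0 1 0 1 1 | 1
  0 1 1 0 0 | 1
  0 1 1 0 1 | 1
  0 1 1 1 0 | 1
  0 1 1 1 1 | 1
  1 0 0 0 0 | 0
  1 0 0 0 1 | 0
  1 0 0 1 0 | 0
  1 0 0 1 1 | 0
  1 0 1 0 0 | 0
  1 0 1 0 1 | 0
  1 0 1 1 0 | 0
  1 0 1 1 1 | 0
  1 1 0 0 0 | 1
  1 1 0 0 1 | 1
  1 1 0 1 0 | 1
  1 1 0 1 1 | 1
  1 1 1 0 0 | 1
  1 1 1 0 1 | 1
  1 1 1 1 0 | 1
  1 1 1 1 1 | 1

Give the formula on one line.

(b | (((~e & (d | a)) | (d | c)) & ~a))

  ~e = 10101010101010101010101010101010
  (d | a) = 00110011001100111111111111111111
  (~e & (d | a)) = 00100010001000101010101010101010
  (d | c) = 00111111001111110011111100111111
  ((~e & (d | a)) | (d | c)) = 00111111001111111011111110111111
  ~a = 11111111111111110000000000000000
  (((~e & (d | a)) | (d | c)) & ~a) = 00111111001111110000000000000000
  (b | (((~e & (d | a)) | (d | c)) & ~a)) = 00111111111111110000000011111111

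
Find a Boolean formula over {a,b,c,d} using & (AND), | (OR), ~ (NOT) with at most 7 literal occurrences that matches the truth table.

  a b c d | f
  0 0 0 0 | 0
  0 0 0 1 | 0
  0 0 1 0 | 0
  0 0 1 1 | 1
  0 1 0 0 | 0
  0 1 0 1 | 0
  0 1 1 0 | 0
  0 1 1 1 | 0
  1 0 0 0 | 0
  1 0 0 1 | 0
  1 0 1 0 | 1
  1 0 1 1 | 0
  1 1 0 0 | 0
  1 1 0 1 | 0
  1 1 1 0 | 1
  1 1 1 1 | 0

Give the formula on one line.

  ~d = 1010101010101010
  (a & ~d) = 0000000010101010
  ~a = 1111111100000000
  (~d | ~a) = 1111111110101010
  ~b = 1111000011110000
  (d & ~b) = 0101000001010000
  ((~d | ~a) & (d & ~b)) = 0101000000000000
  ((a & ~d) | ((~d | ~a) & (d & ~b))) = 0101000010101010
  (((a & ~d) | ((~d | ~a) & (d & ~b))) & c) = 0001000000100010

(((a & ~d) | ((~d | ~a) & (d & ~b))) & c)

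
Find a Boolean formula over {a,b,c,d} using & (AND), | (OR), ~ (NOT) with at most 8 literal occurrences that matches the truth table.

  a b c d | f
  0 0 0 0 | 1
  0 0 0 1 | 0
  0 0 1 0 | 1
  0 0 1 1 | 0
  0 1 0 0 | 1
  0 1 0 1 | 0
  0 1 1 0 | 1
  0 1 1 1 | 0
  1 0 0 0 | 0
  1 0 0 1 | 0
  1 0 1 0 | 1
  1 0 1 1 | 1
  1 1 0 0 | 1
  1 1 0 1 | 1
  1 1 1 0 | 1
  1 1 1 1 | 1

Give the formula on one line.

((~d | a) & ((~a | (c & ~d)) | ((a & c) | b)))

  ~d = 1010101010101010
  (~d | a) = 1010101011111111
  ~a = 1111111100000000
  (c & ~d) = 0010001000100010
  (~a | (c & ~d)) = 1111111100100010
  (a & c) = 0000000000110011
  ((a & c) | b) = 0000111100111111
  ((~a | (c & ~d)) | ((a & c) | b)) = 1111111100111111
  ((~d | a) & ((~a | (c & ~d)) | ((a & c) | b))) = 1010101000111111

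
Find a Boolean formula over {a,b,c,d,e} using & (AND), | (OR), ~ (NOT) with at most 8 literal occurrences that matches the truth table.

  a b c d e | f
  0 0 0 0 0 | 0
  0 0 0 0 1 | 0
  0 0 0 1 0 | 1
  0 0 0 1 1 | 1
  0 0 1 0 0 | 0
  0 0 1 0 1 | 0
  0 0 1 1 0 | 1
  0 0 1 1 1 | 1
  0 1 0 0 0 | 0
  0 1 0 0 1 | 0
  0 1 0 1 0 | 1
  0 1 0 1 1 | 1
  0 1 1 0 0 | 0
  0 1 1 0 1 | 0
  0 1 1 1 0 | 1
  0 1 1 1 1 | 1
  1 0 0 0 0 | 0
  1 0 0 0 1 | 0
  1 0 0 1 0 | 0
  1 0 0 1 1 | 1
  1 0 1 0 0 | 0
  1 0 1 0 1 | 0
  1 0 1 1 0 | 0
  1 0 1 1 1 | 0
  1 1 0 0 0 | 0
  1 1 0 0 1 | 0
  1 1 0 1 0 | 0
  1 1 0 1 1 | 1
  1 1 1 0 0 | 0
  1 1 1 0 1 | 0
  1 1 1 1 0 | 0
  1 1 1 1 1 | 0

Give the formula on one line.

  ~a = 11111111111111110000000000000000
  ~c = 11110000111100001111000011110000
  (~c | ~a) = 11111111111111111111000011110000
  ((~c | ~a) & e) = 01010101010101010101000001010000
  (~a | ((~c | ~a) & e)) = 11111111111111110101000001010000
  (d & (~a | ((~c | ~a) & e))) = 00110011001100110001000000010000

(d & (~a | ((~c | ~a) & e)))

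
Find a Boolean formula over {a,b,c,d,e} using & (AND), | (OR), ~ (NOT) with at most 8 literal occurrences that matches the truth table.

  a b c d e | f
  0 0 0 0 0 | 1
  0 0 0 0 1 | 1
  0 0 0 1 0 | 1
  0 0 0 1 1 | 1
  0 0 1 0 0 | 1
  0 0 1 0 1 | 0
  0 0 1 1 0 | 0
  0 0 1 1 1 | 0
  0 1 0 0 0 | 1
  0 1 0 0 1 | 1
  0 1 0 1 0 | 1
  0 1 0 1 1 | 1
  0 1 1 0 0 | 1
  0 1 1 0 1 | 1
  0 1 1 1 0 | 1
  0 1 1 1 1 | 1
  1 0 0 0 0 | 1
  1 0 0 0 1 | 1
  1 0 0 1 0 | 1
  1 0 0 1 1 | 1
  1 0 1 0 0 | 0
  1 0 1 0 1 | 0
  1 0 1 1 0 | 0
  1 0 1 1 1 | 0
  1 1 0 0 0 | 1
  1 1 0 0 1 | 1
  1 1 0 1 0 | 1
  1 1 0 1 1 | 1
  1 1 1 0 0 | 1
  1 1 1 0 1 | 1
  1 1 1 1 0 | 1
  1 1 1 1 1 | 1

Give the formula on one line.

(b | ((~b & ~c) | (~e & (e | (~a & (~d | a))))))

  ~b = 11111111000000001111111100000000
  ~c = 11110000111100001111000011110000
  (~b & ~c) = 11110000000000001111000000000000
  ~e = 10101010101010101010101010101010
  ~a = 11111111111111110000000000000000
  ~d = 11001100110011001100110011001100
  (~d | a) = 11001100110011001111111111111111
  (~a & (~d | a)) = 11001100110011000000000000000000
  (e | (~a & (~d | a))) = 11011101110111010101010101010101
  (~e & (e | (~a & (~d | a)))) = 10001000100010000000000000000000
  ((~b & ~c) | (~e & (e | (~a & (~d | a))))) = 11111000100010001111000000000000
  (b | ((~b & ~c) | (~e & (e | (~a & (~d | a)))))) = 11111000111111111111000011111111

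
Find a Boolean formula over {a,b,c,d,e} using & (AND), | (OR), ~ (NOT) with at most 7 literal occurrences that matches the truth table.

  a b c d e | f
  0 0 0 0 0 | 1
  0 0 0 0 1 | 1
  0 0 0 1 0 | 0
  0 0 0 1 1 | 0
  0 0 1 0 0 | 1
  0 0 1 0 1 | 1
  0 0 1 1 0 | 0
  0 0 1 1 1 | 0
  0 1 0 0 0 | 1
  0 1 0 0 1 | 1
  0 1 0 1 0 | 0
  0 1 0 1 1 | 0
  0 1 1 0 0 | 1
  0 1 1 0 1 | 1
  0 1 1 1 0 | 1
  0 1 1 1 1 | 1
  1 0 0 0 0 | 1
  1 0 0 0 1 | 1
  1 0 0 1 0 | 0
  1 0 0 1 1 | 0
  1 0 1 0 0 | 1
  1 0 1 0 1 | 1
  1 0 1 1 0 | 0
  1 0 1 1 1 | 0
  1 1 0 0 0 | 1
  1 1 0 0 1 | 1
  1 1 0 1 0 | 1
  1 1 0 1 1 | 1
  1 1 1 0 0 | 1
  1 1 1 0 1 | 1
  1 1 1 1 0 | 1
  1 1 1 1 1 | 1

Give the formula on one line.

((a | (c | ~d)) & (b | ~d))

  ~d = 11001100110011001100110011001100
  (c | ~d) = 11001111110011111100111111001111
  (a | (c | ~d)) = 11001111110011111111111111111111
  (b | ~d) = 11001100111111111100110011111111
  ((a | (c | ~d)) & (b | ~d)) = 11001100110011111100110011111111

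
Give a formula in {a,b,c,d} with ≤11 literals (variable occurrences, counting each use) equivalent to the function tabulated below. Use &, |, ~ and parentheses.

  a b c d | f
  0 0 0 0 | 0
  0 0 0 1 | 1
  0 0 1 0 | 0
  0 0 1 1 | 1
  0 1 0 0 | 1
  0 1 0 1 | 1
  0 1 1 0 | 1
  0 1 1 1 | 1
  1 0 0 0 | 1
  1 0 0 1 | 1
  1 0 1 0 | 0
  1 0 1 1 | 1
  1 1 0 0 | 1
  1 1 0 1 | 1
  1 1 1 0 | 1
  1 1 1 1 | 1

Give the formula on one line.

(((b | (d & ~a)) | d) | ((d | a) & (~c | (c & d))))

  ~a = 1111111100000000
  (d & ~a) = 0101010100000000
  (b | (d & ~a)) = 0101111100001111
  ((b | (d & ~a)) | d) = 0101111101011111
  (d | a) = 0101010111111111
  ~c = 1100110011001100
  (c & d) = 0001000100010001
  (~c | (c & d)) = 1101110111011101
  ((d | a) & (~c | (c & d))) = 0101010111011101
  (((b | (d & ~a)) | d) | ((d | a) & (~c | (c & d)))) = 0101111111011111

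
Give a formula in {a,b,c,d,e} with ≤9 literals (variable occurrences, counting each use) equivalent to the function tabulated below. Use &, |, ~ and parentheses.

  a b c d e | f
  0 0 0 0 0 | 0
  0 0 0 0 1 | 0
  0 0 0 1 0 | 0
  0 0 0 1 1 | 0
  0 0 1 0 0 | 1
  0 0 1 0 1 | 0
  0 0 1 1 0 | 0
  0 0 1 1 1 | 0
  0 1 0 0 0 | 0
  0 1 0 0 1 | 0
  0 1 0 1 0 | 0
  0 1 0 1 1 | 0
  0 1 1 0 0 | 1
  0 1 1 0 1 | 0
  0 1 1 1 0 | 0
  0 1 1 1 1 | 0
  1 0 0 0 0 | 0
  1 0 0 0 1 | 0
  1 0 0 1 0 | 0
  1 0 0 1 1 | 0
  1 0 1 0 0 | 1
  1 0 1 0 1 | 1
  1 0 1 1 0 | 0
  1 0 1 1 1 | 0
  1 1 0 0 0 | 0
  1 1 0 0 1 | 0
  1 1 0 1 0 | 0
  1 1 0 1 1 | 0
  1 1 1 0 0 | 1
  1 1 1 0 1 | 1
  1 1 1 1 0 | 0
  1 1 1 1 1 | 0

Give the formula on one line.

  ~d = 11001100110011001100110011001100
  (a & ~d) = 00000000000000001100110011001100
  ~e = 10101010101010101010101010101010
  ((a & ~d) | ~e) = 10101010101010101110111011101110
  (~e & c) = 00001010000010100000101000001010
  ((~e & c) & ~d) = 00001000000010000000100000001000
  (e & c) = 00000101000001010000010100000101
  (a & (e & c)) = 00000000000000000000010100000101
  (((~e & c) & ~d) | (a & (e & c))) = 00001000000010000000110100001101
  (((a & ~d) | ~e) & (((~e & c) & ~d) | (a & (e & c)))) = 00001000000010000000110000001100

(((a & ~d) | ~e) & (((~e & c) & ~d) | (a & (e & c))))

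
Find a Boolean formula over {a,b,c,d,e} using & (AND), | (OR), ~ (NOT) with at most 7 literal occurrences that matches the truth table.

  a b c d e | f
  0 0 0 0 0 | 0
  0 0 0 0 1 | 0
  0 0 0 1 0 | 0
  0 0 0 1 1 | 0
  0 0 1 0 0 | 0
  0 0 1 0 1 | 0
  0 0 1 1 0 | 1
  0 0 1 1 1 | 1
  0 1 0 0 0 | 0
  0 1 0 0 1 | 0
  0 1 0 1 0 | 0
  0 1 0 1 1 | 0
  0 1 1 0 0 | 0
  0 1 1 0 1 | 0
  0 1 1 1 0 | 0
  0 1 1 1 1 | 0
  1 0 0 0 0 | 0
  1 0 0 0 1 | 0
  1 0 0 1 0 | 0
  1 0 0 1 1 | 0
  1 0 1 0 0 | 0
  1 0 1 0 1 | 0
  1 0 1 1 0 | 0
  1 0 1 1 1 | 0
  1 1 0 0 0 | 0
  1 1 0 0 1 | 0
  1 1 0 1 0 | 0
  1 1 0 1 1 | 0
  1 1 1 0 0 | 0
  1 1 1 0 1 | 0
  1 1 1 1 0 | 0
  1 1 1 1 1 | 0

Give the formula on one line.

(((~b & c) & d) & ((~a | ~c) | (~d & c)))

  ~b = 11111111000000001111111100000000
  (~b & c) = 00001111000000000000111100000000
  ((~b & c) & d) = 00000011000000000000001100000000
  ~a = 11111111111111110000000000000000
  ~c = 11110000111100001111000011110000
  (~a | ~c) = 11111111111111111111000011110000
  ~d = 11001100110011001100110011001100
  (~d & c) = 00001100000011000000110000001100
  ((~a | ~c) | (~d & c)) = 11111111111111111111110011111100
  (((~b & c) & d) & ((~a | ~c) | (~d & c))) = 00000011000000000000000000000000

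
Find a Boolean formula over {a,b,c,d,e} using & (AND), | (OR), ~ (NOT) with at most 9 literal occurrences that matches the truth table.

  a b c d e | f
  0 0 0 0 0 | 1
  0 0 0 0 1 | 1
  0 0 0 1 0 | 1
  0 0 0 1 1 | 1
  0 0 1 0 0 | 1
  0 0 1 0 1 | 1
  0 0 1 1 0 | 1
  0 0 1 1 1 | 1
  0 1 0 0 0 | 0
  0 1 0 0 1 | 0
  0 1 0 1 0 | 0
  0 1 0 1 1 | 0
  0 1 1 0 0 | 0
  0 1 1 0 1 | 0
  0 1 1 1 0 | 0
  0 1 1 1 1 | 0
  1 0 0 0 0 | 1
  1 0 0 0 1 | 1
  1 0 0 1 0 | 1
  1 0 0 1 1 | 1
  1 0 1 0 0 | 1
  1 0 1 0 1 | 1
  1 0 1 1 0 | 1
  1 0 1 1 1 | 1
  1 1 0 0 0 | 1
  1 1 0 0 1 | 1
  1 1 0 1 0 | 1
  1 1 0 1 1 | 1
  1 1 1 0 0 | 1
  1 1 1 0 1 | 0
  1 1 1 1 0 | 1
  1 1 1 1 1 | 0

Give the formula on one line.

((~b | (a & ((~b | ~c) | ~a))) | (a & ~e))

  ~b = 11111111000000001111111100000000
  ~c = 11110000111100001111000011110000
  (~b | ~c) = 11111111111100001111111111110000
  ~a = 11111111111111110000000000000000
  ((~b | ~c) | ~a) = 11111111111111111111111111110000
  (a & ((~b | ~c) | ~a)) = 00000000000000001111111111110000
  (~b | (a & ((~b | ~c) | ~a))) = 11111111000000001111111111110000
  ~e = 10101010101010101010101010101010
  (a & ~e) = 00000000000000001010101010101010
  ((~b | (a & ((~b | ~c) | ~a))) | (a & ~e)) = 11111111000000001111111111111010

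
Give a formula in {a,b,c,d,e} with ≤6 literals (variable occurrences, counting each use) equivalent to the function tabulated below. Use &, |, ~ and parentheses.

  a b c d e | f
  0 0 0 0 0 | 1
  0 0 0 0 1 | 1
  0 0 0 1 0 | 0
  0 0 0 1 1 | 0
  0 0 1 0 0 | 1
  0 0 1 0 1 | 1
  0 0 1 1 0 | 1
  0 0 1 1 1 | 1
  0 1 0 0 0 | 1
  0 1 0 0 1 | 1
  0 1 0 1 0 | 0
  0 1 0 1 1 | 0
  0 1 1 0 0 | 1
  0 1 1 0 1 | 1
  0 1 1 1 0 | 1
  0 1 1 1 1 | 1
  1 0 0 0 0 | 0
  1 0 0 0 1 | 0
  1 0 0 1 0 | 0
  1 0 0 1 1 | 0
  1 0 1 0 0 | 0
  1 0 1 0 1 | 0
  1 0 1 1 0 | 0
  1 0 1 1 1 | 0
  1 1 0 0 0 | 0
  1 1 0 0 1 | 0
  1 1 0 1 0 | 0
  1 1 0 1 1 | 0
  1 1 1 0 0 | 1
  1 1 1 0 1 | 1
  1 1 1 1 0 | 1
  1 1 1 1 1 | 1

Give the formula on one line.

((b & c) | ((~d | c) & ~a))

  (b & c) = 00000000000011110000000000001111
  ~d = 11001100110011001100110011001100
  (~d | c) = 11001111110011111100111111001111
  ~a = 11111111111111110000000000000000
  ((~d | c) & ~a) = 11001111110011110000000000000000
  ((b & c) | ((~d | c) & ~a)) = 11001111110011110000000000001111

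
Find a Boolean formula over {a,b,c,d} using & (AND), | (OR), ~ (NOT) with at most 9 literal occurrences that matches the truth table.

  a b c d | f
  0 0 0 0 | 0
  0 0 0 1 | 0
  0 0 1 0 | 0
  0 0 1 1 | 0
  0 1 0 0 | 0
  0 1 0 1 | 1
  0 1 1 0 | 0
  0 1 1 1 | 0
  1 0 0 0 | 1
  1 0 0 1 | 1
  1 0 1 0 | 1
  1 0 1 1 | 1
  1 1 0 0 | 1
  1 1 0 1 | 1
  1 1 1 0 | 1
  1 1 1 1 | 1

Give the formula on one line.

  (b | a) = 0000111111111111
  ~c = 1100110011001100
  ((b | a) & ~c) = 0000110011001100
  (a | ((b | a) & ~c)) = 0000110011111111
  ((a | ((b | a) & ~c)) & d) = 0000010001010101
  (((a | ((b | a) & ~c)) & d) & b) = 0000010000000101
  ((((a | ((b | a) & ~c)) & d) & b) | a) = 0000010011111111

((((a | ((b | a) & ~c)) & d) & b) | a)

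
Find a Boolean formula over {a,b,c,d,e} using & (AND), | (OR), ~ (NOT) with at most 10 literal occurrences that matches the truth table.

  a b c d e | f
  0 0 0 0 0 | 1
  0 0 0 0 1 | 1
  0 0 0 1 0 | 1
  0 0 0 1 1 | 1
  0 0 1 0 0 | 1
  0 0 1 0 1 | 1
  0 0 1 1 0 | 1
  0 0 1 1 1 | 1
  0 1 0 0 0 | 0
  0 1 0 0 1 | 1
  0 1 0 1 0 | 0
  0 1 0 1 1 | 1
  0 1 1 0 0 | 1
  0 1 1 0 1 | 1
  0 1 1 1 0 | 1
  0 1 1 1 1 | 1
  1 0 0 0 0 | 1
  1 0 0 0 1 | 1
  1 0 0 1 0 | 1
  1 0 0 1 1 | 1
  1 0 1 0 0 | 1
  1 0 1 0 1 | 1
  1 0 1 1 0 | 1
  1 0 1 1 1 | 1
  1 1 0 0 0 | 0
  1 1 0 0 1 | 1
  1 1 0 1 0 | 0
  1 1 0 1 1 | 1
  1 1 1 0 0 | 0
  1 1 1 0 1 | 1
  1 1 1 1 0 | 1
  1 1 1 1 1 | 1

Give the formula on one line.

(~b | ((c | (e | (a & ~b))) & (~b | ((e | d) | ~a))))

  ~b = 11111111000000001111111100000000
  (a & ~b) = 00000000000000001111111100000000
  (e | (a & ~b)) = 01010101010101011111111101010101
  (c | (e | (a & ~b))) = 01011111010111111111111101011111
  (e | d) = 01110111011101110111011101110111
  ~a = 11111111111111110000000000000000
  ((e | d) | ~a) = 11111111111111110111011101110111
  (~b | ((e | d) | ~a)) = 11111111111111111111111101110111
  ((c | (e | (a & ~b))) & (~b | ((e | d) | ~a))) = 01011111010111111111111101010111
  (~b | ((c | (e | (a & ~b))) & (~b | ((e | d) | ~a)))) = 11111111010111111111111101010111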